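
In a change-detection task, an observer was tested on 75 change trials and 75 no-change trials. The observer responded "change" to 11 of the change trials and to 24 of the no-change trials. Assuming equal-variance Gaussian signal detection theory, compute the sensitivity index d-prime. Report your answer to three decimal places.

H = 11/75 = 0.1467
FA = 24/75 = 0.3200
Φ⁻¹(0.1467) = -1.0507, Φ⁻¹(0.3200) = -0.4677
d' = z(H) − z(FA) = -1.0507 − (-0.4677) = -0.5830

d-prime = -0.583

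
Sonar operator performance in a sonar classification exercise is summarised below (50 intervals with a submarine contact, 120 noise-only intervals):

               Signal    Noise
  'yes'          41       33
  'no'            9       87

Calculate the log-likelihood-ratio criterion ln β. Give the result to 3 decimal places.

H = 41/50 = 0.8200
FA = 33/120 = 0.2750
z(H) = 0.9154
z(FA) = -0.5978
ln β = −½·[z(H)² − z(FA)²] = −0.5 × (0.8380 − 0.3574) = -0.2403

ln β = -0.240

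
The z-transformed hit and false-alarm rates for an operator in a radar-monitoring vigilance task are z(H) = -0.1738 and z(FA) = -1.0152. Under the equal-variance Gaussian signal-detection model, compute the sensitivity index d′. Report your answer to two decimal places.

d' = z(H) − z(FA) = -0.1738 − (-1.0152) = 0.8414

d′ = 0.84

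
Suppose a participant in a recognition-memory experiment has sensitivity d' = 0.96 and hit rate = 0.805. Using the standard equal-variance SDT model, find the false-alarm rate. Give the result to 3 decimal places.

false-alarm rate = 0.460

z(hit rate) = z(0.805) = 0.8596
z(FA) = z(H) − d' = 0.8596 − 0.96 = -0.1004
false-alarm rate = Φ(-0.1004) = 0.4600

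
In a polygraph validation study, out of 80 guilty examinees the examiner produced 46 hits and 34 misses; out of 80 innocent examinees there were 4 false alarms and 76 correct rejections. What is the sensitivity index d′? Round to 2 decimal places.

H = 46/80 = 0.5750
FA = 4/80 = 0.0500
Φ⁻¹(H) = 0.189
Φ⁻¹(FA) = -1.645
d' = z(H) − z(FA) = 0.189 − (-1.645) = 1.834

d′ = 1.83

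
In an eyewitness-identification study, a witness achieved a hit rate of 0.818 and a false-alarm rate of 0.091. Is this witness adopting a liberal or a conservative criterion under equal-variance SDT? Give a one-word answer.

conservative

z(H) = 0.908, z(FA) = -1.335
c = −½·(z(H) + z(FA)) = 0.2135
c > 0 → conservative criterion (biased toward responding “no”).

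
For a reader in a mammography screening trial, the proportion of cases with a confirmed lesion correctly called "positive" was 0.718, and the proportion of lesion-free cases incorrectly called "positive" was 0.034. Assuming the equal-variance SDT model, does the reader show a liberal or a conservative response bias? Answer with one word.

conservative

z(H) = 0.577, z(FA) = -1.825
c = −½·(z(H) + z(FA)) = 0.624
c > 0 → conservative criterion (biased toward responding “no”).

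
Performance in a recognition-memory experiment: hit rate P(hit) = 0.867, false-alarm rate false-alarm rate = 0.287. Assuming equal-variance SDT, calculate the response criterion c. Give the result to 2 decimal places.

z(0.867) = 1.1123, z(0.287) = -0.5622
c = −½·[z(H) + z(FA)] = −0.5 × (1.1123 + (-0.5622)) = -0.27505

c = -0.28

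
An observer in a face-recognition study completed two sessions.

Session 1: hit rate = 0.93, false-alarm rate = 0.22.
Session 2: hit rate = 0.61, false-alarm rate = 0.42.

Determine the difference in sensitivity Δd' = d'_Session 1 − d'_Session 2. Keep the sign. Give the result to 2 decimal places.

Δd' = 1.77

Session 1: z(0.93) = 1.476, z(0.22) = -0.772, d' = 2.248
Session 2: z(0.61) = 0.279, z(0.42) = -0.202, d' = 0.481
Δd' = d'_Session 1 − d'_Session 2 = 2.248 − 0.481 = 1.767
Session 1 has the higher sensitivity.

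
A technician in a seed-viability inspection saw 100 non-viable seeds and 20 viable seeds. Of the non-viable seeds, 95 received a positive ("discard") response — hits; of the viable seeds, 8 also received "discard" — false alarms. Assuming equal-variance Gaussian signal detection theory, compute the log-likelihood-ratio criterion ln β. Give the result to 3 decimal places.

H = 95/100 = 0.9500
FA = 8/20 = 0.4000
Φ⁻¹(0.9500) = 1.6449, Φ⁻¹(0.4000) = -0.2533
ln β = −½·[z(H)² − z(FA)²] = −0.5 × (2.7057 − 0.0642) = -1.32075

ln β = -1.321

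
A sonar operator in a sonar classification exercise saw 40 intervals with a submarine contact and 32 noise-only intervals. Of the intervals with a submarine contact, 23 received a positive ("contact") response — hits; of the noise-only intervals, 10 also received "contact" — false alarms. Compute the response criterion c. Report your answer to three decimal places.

c = 0.150

H = 23/40 = 0.5750
FA = 10/32 = 0.3125
z(H) = z(0.5750) = 0.1891
z(FA) = z(0.3125) = -0.4888
c = −½·[z(H) + z(FA)] = −0.5 × (0.1891 + (-0.4888)) = 0.14985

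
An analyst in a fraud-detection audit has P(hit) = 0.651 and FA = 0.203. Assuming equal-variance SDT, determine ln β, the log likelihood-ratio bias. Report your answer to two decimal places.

z(0.651) = 0.388, z(0.203) = -0.831
ln β = −½·[z(H)² − z(FA)²] = −0.5 × (0.151 − 0.691) = 0.270

ln β = 0.27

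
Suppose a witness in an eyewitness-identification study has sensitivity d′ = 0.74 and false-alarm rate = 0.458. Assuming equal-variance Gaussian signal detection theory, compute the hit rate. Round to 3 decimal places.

hit rate = 0.737

z(false-alarm rate) = z(0.458) = -0.1055
z(H) = z(FA) + d' = -0.1055 + 0.74 = 0.6345
hit rate = Φ(0.6345) = 0.7371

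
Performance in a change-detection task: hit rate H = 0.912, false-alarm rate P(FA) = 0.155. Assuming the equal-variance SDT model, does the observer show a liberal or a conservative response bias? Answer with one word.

liberal

z(H) = 1.353, z(FA) = -1.015
c = −½·(z(H) + z(FA)) = -0.169
c < 0 → liberal criterion (biased toward responding “yes”).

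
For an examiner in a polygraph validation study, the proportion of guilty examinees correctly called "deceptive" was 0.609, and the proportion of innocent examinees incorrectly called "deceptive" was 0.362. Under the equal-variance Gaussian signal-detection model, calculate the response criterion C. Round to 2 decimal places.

C = 0.04

Φ⁻¹(H) = 0.277
Φ⁻¹(FA) = -0.353
c = −½·[z(H) + z(FA)] = −0.5 × (0.277 + (-0.353)) = 0.038
c > 0: the examiner has a conservative response bias.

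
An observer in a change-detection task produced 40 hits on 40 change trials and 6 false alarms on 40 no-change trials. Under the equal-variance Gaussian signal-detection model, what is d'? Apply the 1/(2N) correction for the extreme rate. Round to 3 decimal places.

d' = 3.278

The hit rate is 40/40 = 1, so apply the 1/(2N) correction: H → 1 − 1/(2·40) = 0.98750.
z(H) = z(0.98750) = 2.2414
z(FA) = z(0.15000) = -1.0364
d' = 2.2414 − (-1.0364) = 3.2778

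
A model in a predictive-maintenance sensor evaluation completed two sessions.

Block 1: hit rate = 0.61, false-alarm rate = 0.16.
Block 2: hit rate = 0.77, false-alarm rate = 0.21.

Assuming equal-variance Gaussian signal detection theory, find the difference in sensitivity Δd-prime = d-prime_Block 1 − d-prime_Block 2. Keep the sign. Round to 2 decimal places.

Δd-prime = -0.27

Block 1: z(0.61) = 0.279, z(0.16) = -0.994, d' = 1.273
Block 2: z(0.77) = 0.739, z(0.21) = -0.806, d' = 1.545
Δd' = d'_Block 1 − d'_Block 2 = 1.273 − 1.545 = -0.272
Block 2 has the higher sensitivity.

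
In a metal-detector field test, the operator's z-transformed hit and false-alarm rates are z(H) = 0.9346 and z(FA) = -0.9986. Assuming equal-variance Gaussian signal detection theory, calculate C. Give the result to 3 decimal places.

c = −½·[z(H) + z(FA)] = −½·(0.9346 + (-0.9986)) = 0.0320
c > 0: the operator has a conservative response bias.

C = 0.032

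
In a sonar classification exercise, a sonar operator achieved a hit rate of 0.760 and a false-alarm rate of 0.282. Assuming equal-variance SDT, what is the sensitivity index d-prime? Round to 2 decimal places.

d-prime = 1.28

Φ⁻¹(H) = 0.7063
Φ⁻¹(FA) = -0.5769
d' = z(H) − z(FA) = 0.7063 − (-0.5769) = 1.2832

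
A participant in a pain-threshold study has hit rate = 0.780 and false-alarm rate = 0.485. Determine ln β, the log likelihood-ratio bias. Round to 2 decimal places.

Φ⁻¹(H) = Φ⁻¹(0.780) = 0.772
Φ⁻¹(FA) = Φ⁻¹(0.485) = -0.038
ln β = −½·[z(H)² − z(FA)²] = −0.5 × (0.596 − 0.001) = -0.2975

ln β = -0.30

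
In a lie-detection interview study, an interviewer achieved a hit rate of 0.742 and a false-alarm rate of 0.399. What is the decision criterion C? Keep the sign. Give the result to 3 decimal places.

z(H) = z(0.742) = 0.6495
z(FA) = z(0.399) = -0.2559
c = −½·[z(H) + z(FA)] = −0.5 × (0.6495 + (-0.2559)) = -0.1968

C = -0.197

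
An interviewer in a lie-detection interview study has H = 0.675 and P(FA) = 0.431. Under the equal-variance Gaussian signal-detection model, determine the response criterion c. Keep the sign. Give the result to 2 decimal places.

c = -0.14

z(0.675) = 0.4538, z(0.431) = -0.1738
c = −½·[z(H) + z(FA)] = −0.5 × (0.4538 + (-0.1738)) = -0.1400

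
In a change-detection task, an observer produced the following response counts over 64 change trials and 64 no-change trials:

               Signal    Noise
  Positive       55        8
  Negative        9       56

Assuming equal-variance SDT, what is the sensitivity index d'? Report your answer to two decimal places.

d' = 2.23

H = 55/64 = 0.8594
FA = 8/64 = 0.1250
Φ⁻¹(H) = Φ⁻¹(0.8594) = 1.0776
Φ⁻¹(FA) = Φ⁻¹(0.1250) = -1.1503
d' = z(H) − z(FA) = 1.0776 − (-1.1503) = 2.2279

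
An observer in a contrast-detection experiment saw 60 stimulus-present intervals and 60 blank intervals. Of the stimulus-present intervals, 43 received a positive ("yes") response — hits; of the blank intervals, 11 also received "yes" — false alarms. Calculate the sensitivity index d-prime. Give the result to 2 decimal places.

H = 43/60 = 0.7167
FA = 11/60 = 0.1833
z(H) = z(0.7167) = 0.573
z(FA) = z(0.1833) = -0.903
d' = z(H) − z(FA) = 0.573 − (-0.903) = 1.476

d-prime = 1.48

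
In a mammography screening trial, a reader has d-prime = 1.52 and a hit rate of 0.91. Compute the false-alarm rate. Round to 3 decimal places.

false-alarm rate = 0.429

z(hit rate) = z(0.91) = 1.3408
z(FA) = z(H) − d' = 1.3408 − 1.52 = -0.1792
false-alarm rate = Φ(-0.1792) = 0.4289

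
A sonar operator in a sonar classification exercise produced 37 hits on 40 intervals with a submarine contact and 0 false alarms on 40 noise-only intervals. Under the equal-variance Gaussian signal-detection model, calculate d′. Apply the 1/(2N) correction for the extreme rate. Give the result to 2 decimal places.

d′ = 3.68

The false-alarm rate is 0/40 = 0, so apply the 1/(2N) correction: FA → 1/(2·40) = 0.01250.
z(H) = z(0.92500) = 1.440
z(FA) = z(0.01250) = -2.241
d' = 1.440 − (-2.241) = 3.681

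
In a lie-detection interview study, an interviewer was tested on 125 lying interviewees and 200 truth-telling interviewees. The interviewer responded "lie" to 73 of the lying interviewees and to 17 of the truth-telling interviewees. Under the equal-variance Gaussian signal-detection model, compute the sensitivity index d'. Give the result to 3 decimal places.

H = 73/125 = 0.5840
FA = 17/200 = 0.0850
z(0.5840) = 0.2121, z(0.0850) = -1.3722
d' = z(H) − z(FA) = 0.2121 − (-1.3722) = 1.5843

d' = 1.584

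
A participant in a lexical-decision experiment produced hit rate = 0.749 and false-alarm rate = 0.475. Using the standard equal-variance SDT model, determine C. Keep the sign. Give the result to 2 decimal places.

C = -0.30

Φ⁻¹(H) = Φ⁻¹(0.749) = 0.6713
Φ⁻¹(FA) = Φ⁻¹(0.475) = -0.0627
c = −½·[z(H) + z(FA)] = −0.5 × (0.6713 + (-0.0627)) = -0.3043
c < 0: the participant has a liberal response bias.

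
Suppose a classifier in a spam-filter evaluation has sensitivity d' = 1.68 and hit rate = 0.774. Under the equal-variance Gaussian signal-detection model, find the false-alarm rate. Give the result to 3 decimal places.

z(hit rate) = z(0.774) = 0.7521
z(FA) = z(H) − d' = 0.7521 − 1.68 = -0.9279
false-alarm rate = Φ(-0.9279) = 0.1767

false-alarm rate = 0.177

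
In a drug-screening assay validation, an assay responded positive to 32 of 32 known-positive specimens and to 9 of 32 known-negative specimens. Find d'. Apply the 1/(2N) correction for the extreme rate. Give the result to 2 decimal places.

The hit rate is 32/32 = 1, so apply the 1/(2N) correction: H → 1 − 1/(2·32) = 0.98438.
z(H) = z(0.98438) = 2.154
z(FA) = z(0.28125) = -0.579
d' = 2.154 − (-0.579) = 2.733

d' = 2.73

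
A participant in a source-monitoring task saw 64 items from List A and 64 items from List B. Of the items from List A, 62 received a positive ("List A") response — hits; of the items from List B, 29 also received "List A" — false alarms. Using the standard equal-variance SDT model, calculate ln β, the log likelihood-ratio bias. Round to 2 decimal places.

H = 62/64 = 0.9688
FA = 29/64 = 0.4531
z(0.9688) = 1.863, z(0.4531) = -0.118
ln β = −½·[z(H)² − z(FA)²] = −0.5 × (3.471 − 0.014) = -1.7285

ln β = -1.73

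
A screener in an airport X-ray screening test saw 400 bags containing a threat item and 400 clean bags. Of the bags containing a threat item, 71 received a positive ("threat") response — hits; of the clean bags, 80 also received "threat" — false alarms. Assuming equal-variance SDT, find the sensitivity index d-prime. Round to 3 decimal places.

H = 71/400 = 0.1775
FA = 80/400 = 0.2000
z(H) = z(0.1775) = -0.9249
z(FA) = z(0.2000) = -0.8416
d' = z(H) − z(FA) = -0.9249 − (-0.8416) = -0.0833

d-prime = -0.083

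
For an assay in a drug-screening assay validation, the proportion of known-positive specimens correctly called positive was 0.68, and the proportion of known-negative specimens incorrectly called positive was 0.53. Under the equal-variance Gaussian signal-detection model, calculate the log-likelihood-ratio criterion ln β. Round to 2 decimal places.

z(0.68) = 0.468, z(0.53) = 0.075
ln β = −½·[z(H)² − z(FA)²] = −0.5 × (0.219 − 0.006) = -0.1065

ln β = -0.11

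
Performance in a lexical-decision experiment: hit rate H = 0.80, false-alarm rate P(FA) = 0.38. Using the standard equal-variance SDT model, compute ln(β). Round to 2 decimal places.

ln β = -0.31

z(H) = z(0.80) = 0.842
z(FA) = z(0.38) = -0.305
ln β = −½·[z(H)² − z(FA)²] = −0.5 × (0.709 − 0.093) = -0.308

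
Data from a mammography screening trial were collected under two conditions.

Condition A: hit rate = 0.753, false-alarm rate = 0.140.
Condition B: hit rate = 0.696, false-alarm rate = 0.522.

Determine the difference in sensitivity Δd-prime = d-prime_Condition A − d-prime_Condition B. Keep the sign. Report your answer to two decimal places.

Δd-prime = 1.31

Condition A: z(0.753) = 0.684, z(0.140) = -1.080, d' = 1.764
Condition B: z(0.696) = 0.513, z(0.522) = 0.055, d' = 0.458
Δd' = d'_Condition A − d'_Condition B = 1.764 − 0.458 = 1.306
Condition A has the higher sensitivity.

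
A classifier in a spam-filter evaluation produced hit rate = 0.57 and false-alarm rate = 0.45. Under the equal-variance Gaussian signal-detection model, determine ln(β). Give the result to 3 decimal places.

Φ⁻¹(H) = Φ⁻¹(0.57) = 0.1764
Φ⁻¹(FA) = Φ⁻¹(0.45) = -0.1257
ln β = −½·[z(H)² − z(FA)²] = −0.5 × (0.0311 − 0.0158) = -0.00765

ln β = -0.008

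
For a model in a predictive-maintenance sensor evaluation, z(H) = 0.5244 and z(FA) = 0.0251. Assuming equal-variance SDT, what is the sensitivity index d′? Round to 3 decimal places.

d' = z(H) − z(FA) = 0.5244 − 0.0251 = 0.4993

d′ = 0.499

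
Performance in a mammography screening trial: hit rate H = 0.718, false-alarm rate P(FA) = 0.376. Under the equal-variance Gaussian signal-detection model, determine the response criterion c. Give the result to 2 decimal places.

c = -0.13

z(H) = 0.5769
z(FA) = -0.3160
c = −½·[z(H) + z(FA)] = −0.5 × (0.5769 + (-0.3160)) = -0.13045
c < 0: the reader has a liberal response bias.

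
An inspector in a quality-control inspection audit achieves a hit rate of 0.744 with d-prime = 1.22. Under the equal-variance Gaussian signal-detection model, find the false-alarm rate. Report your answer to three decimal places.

z(hit rate) = z(0.744) = 0.6557
z(FA) = z(H) − d' = 0.6557 − 1.22 = -0.5643
false-alarm rate = Φ(-0.5643) = 0.2863

false-alarm rate = 0.286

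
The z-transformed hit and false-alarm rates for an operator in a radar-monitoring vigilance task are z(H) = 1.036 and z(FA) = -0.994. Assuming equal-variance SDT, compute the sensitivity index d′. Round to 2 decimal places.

d′ = 2.03

d' = z(H) − z(FA) = 1.036 − (-0.994) = 2.030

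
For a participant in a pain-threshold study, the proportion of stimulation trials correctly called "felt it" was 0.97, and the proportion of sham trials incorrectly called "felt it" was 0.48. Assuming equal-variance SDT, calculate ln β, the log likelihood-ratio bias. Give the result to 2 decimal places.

ln β = -1.77

z(0.97) = 1.881, z(0.48) = -0.050
ln β = −½·[z(H)² − z(FA)²] = −0.5 × (3.538 − 0.003) = -1.7675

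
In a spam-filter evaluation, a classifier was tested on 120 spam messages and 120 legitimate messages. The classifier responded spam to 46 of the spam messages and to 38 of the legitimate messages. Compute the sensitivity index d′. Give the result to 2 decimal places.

d′ = 0.18

H = 46/120 = 0.3833
FA = 38/120 = 0.3167
z(H) = -0.297
z(FA) = -0.477
d' = z(H) − z(FA) = -0.297 − (-0.477) = 0.180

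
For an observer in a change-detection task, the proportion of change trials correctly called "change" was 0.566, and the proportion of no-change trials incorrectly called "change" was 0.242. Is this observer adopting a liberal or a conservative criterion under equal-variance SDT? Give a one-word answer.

z(H) = 0.166, z(FA) = -0.700
c = −½·(z(H) + z(FA)) = 0.267
c > 0 → conservative criterion (biased toward responding “no”).

conservative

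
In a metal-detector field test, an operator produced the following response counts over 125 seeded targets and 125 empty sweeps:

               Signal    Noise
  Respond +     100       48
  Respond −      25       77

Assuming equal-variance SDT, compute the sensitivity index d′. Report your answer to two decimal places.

H = 100/125 = 0.8000
FA = 48/125 = 0.3840
z(H) = z(0.8000) = 0.842
z(FA) = z(0.3840) = -0.295
d' = z(H) − z(FA) = 0.842 − (-0.295) = 1.137

d′ = 1.14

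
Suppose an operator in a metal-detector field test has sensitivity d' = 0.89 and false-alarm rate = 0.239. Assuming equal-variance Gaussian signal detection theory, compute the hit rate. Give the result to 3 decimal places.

z(false-alarm rate) = z(0.239) = -0.7095
z(H) = z(FA) + d' = -0.7095 + 0.89 = 0.1805
hit rate = Φ(0.1805) = 0.5716

hit rate = 0.572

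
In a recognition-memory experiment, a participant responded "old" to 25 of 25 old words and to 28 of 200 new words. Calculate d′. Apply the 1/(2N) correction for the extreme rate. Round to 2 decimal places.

d′ = 3.13

The hit rate is 25/25 = 1, so apply the 1/(2N) correction: H → 1 − 1/(2·25) = 0.98000.
z(H) = z(0.98000) = 2.054
z(FA) = z(0.14000) = -1.080
d' = 2.054 − (-1.080) = 3.134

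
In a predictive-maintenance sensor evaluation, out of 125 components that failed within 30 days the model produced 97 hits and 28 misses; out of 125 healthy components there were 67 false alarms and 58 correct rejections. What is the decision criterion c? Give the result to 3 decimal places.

c = -0.425

H = 97/125 = 0.7760
FA = 67/125 = 0.5360
z(H) = 0.7588
z(FA) = 0.0904
c = −½·[z(H) + z(FA)] = −0.5 × (0.7588 + 0.0904) = -0.4246
c < 0: the model has a liberal response bias.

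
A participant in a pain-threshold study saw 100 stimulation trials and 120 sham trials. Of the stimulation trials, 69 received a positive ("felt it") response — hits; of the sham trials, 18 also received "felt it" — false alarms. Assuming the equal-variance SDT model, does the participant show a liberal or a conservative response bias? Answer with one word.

z(H) = 0.496, z(FA) = -1.036
c = −½·(z(H) + z(FA)) = 0.270
c > 0 → conservative criterion (biased toward responding “no”).

conservative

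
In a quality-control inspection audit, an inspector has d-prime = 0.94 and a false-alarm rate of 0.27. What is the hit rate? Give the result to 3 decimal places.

hit rate = 0.628

z(false-alarm rate) = z(0.27) = -0.6128
z(H) = z(FA) + d' = -0.6128 + 0.94 = 0.3272
hit rate = Φ(0.3272) = 0.6282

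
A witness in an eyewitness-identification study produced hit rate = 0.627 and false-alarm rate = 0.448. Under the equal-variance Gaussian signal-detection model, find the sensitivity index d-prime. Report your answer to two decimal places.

d-prime = 0.45

z(H) = 0.3239
z(FA) = -0.1307
d' = z(H) − z(FA) = 0.3239 − (-0.1307) = 0.4546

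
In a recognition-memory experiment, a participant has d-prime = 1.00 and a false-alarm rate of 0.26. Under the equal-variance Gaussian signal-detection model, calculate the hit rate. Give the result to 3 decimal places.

z(false-alarm rate) = z(0.26) = -0.6433
z(H) = z(FA) + d' = -0.6433 + 1.00 = 0.3567
hit rate = Φ(0.3567) = 0.6393

hit rate = 0.639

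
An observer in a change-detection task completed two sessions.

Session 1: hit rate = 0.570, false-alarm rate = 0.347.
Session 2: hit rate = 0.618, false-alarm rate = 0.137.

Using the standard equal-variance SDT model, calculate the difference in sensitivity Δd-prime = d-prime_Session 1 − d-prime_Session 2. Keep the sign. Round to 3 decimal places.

Session 1: z(0.570) = 0.1764, z(0.347) = -0.3934, d' = 0.5698
Session 2: z(0.618) = 0.3002, z(0.137) = -1.0939, d' = 1.3941
Δd' = d'_Session 1 − d'_Session 2 = 0.5698 − 1.3941 = -0.8243
Session 2 has the higher sensitivity.

Δd-prime = -0.824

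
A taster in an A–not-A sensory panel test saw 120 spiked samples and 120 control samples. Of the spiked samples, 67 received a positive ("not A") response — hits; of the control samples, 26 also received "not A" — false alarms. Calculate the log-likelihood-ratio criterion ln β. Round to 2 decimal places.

H = 67/120 = 0.5583
FA = 26/120 = 0.2167
z(H) = z(0.5583) = 0.147
z(FA) = z(0.2167) = -0.783
ln β = −½·[z(H)² − z(FA)²] = −0.5 × (0.022 − 0.613) = 0.2955

ln β = 0.30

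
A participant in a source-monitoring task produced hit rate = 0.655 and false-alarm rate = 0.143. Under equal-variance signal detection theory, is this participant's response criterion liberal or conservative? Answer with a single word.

conservative

z(H) = 0.399, z(FA) = -1.067
c = −½·(z(H) + z(FA)) = 0.334
c > 0 → conservative criterion (biased toward responding “no”).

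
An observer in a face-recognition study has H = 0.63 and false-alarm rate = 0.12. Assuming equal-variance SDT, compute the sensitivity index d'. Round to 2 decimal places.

d' = 1.51

Φ⁻¹(H) = Φ⁻¹(0.63) = 0.3319
Φ⁻¹(FA) = Φ⁻¹(0.12) = -1.1750
d' = z(H) − z(FA) = 0.3319 − (-1.1750) = 1.5069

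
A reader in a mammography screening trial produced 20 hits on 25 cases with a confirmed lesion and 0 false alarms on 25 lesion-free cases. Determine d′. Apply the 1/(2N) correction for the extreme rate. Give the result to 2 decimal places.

d′ = 2.90

The false-alarm rate is 0/25 = 0, so apply the 1/(2N) correction: FA → 1/(2·25) = 0.02000.
z(H) = z(0.80000) = 0.842
z(FA) = z(0.02000) = -2.054
d' = 0.842 − (-2.054) = 2.896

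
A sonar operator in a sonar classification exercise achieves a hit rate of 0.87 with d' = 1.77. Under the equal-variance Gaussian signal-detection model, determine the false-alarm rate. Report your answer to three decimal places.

false-alarm rate = 0.260

z(hit rate) = z(0.87) = 1.1264
z(FA) = z(H) − d' = 1.1264 − 1.77 = -0.6436
false-alarm rate = Φ(-0.6436) = 0.2599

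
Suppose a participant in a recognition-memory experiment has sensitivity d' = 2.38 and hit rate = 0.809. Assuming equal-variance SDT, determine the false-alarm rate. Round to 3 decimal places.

false-alarm rate = 0.066

z(hit rate) = z(0.809) = 0.8742
z(FA) = z(H) − d' = 0.8742 − 2.38 = -1.5058
false-alarm rate = Φ(-1.5058) = 0.0661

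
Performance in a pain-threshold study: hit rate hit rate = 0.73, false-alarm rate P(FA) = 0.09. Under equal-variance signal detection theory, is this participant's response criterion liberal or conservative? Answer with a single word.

conservative

z(H) = 0.613, z(FA) = -1.341
c = −½·(z(H) + z(FA)) = 0.364
c > 0 → conservative criterion (biased toward responding “no”).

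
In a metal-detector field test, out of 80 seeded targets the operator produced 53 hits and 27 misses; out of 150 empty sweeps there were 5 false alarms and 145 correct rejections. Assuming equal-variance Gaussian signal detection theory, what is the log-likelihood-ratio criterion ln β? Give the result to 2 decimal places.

H = 53/80 = 0.6625
FA = 5/150 = 0.0333
z(0.6625) = 0.419, z(0.0333) = -1.834
ln β = −½·[z(H)² − z(FA)²] = −0.5 × (0.176 − 3.364) = 1.594

ln β = 1.59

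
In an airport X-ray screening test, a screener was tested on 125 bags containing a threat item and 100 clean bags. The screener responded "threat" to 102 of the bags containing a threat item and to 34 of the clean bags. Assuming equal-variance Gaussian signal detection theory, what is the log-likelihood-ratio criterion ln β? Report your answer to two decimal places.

H = 102/125 = 0.8160
FA = 34/100 = 0.3400
Φ⁻¹(H) = Φ⁻¹(0.8160) = 0.900
Φ⁻¹(FA) = Φ⁻¹(0.3400) = -0.412
ln β = −½·[z(H)² − z(FA)²] = −0.5 × (0.810 − 0.170) = -0.320

ln β = -0.32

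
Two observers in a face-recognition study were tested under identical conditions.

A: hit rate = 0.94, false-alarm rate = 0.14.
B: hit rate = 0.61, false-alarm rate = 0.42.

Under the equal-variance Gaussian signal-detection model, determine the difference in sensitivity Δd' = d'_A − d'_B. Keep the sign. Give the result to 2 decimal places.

Δd' = 2.15

A: z(0.94) = 1.555, z(0.14) = -1.080, d' = 2.635
B: z(0.61) = 0.279, z(0.42) = -0.202, d' = 0.481
Δd' = d'_A − d'_B = 2.635 − 0.481 = 2.154
A has the higher sensitivity.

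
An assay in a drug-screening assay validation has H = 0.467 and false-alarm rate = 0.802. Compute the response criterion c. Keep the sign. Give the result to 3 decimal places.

c = -0.383

z(0.467) = -0.0828, z(0.802) = 0.8488
c = −½·[z(H) + z(FA)] = −0.5 × (-0.0828 + 0.8488) = -0.3830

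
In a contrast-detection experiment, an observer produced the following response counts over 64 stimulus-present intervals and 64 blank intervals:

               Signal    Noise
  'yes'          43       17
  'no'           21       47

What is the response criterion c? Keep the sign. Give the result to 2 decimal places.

H = 43/64 = 0.6719
FA = 17/64 = 0.2656
Φ⁻¹(0.6719) = 0.445, Φ⁻¹(0.2656) = -0.626
c = −½·[z(H) + z(FA)] = −0.5 × (0.445 + (-0.626)) = 0.0905

c = 0.09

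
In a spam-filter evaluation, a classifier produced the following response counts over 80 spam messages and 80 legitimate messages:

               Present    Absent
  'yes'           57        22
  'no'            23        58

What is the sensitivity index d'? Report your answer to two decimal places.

d' = 1.16

H = 57/80 = 0.7125
FA = 22/80 = 0.2750
z(H) = z(0.7125) = 0.5607
z(FA) = z(0.2750) = -0.5978
d' = z(H) − z(FA) = 0.5607 − (-0.5978) = 1.1585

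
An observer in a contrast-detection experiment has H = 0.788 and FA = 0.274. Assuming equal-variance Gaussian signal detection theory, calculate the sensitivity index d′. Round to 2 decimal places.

d′ = 1.40

z(H) = z(0.788) = 0.7995
z(FA) = z(0.274) = -0.6008
d' = z(H) − z(FA) = 0.7995 − (-0.6008) = 1.4003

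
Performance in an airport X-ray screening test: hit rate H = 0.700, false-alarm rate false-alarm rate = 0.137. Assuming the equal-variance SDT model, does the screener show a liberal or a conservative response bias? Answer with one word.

z(H) = 0.524, z(FA) = -1.094
c = −½·(z(H) + z(FA)) = 0.285
c > 0 → conservative criterion (biased toward responding “no”).

conservative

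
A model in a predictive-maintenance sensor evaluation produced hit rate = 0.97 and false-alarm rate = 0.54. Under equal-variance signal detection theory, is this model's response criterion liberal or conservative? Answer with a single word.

z(H) = 1.881, z(FA) = 0.100
c = −½·(z(H) + z(FA)) = -0.9905
c < 0 → liberal criterion (biased toward responding “yes”).

liberal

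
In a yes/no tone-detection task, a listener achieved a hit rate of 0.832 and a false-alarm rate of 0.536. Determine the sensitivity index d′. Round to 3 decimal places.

d′ = 0.872

z(0.832) = 0.9621, z(0.536) = 0.0904
d' = z(H) − z(FA) = 0.9621 − 0.0904 = 0.8717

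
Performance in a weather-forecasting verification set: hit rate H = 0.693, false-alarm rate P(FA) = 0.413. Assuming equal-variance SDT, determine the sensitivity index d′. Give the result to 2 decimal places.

z(H) = z(0.693) = 0.5044
z(FA) = z(0.413) = -0.2198
d' = z(H) − z(FA) = 0.5044 − (-0.2198) = 0.7242

d′ = 0.72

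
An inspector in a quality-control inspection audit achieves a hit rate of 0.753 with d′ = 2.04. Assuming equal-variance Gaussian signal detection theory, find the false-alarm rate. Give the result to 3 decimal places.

z(hit rate) = z(0.753) = 0.6840
z(FA) = z(H) − d' = 0.6840 − 2.04 = -1.3560
false-alarm rate = Φ(-1.3560) = 0.0875

false-alarm rate = 0.088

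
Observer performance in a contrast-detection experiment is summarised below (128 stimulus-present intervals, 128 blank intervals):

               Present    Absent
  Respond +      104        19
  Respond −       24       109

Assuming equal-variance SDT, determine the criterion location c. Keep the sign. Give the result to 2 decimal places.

H = 104/128 = 0.8125
FA = 19/128 = 0.1484
z(H) = z(0.8125) = 0.887
z(FA) = z(0.1484) = -1.043
c = −½·[z(H) + z(FA)] = −0.5 × (0.887 + (-1.043)) = 0.078
c > 0: the observer has a conservative response bias.

c = 0.08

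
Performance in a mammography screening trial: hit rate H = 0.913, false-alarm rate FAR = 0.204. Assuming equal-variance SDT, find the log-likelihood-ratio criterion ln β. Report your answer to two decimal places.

Φ⁻¹(H) = Φ⁻¹(0.913) = 1.359
Φ⁻¹(FA) = Φ⁻¹(0.204) = -0.827
ln β = −½·[z(H)² − z(FA)²] = −0.5 × (1.847 − 0.684) = -0.5815

ln β = -0.58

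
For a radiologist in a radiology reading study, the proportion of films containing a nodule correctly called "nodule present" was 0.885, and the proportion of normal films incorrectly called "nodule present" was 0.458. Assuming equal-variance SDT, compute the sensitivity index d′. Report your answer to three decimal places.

d′ = 1.306

z(0.885) = 1.2004, z(0.458) = -0.1055
d' = z(H) − z(FA) = 1.2004 − (-0.1055) = 1.3059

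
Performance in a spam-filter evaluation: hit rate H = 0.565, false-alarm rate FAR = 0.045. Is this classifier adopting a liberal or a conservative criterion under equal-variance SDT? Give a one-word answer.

conservative

z(H) = 0.164, z(FA) = -1.695
c = −½·(z(H) + z(FA)) = 0.7655
c > 0 → conservative criterion (biased toward responding “no”).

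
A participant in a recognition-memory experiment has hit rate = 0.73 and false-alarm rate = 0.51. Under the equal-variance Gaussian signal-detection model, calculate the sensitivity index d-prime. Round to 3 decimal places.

z(0.73) = 0.6128, z(0.51) = 0.0251
d' = z(H) − z(FA) = 0.6128 − 0.0251 = 0.5877

d-prime = 0.588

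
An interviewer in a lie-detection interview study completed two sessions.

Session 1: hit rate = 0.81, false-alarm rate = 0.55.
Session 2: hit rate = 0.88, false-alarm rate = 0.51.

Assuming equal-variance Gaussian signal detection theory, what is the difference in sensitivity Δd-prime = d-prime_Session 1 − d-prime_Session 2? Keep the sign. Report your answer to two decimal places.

Session 1: z(0.81) = 0.878, z(0.55) = 0.126, d' = 0.752
Session 2: z(0.88) = 1.175, z(0.51) = 0.025, d' = 1.150
Δd' = d'_Session 1 − d'_Session 2 = 0.752 − 1.150 = -0.398
Session 2 has the higher sensitivity.

Δd-prime = -0.40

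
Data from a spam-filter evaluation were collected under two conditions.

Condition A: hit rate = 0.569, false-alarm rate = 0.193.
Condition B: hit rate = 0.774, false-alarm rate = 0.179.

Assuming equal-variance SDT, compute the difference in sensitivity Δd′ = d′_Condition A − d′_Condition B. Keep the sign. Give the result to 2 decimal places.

Condition A: z(0.569) = 0.174, z(0.193) = -0.867, d' = 1.041
Condition B: z(0.774) = 0.752, z(0.179) = -0.919, d' = 1.671
Δd' = d'_Condition A − d'_Condition B = 1.041 − 1.671 = -0.630
Condition B has the higher sensitivity.

Δd′ = -0.63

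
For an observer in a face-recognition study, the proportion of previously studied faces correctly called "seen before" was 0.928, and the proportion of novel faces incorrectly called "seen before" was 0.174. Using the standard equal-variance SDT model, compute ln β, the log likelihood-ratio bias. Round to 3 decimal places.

ln β = -0.627

z(0.928) = 1.4611, z(0.174) = -0.9385
ln β = −½·[z(H)² − z(FA)²] = −0.5 × (2.1348 − 0.8808) = -0.6270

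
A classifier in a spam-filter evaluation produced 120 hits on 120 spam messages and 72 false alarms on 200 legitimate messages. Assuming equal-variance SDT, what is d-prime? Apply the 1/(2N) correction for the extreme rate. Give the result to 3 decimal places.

The hit rate is 120/120 = 1, so apply the 1/(2N) correction: H → 1 − 1/(2·120) = 0.99583.
z(H) = z(0.99583) = 2.6380
z(FA) = z(0.36000) = -0.3585
d' = 2.6380 − (-0.3585) = 2.9965

d-prime = 2.997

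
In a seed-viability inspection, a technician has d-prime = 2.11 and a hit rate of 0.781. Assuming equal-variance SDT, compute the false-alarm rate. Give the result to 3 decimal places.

z(hit rate) = z(0.781) = 0.7756
z(FA) = z(H) − d' = 0.7756 − 2.11 = -1.3344
false-alarm rate = Φ(-1.3344) = 0.0910

false-alarm rate = 0.091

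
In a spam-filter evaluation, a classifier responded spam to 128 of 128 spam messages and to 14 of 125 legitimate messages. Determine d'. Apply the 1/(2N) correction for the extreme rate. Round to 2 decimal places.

The hit rate is 128/128 = 1, so apply the 1/(2N) correction: H → 1 − 1/(2·128) = 0.99609.
z(H) = z(0.99609) = 2.660
z(FA) = z(0.11200) = -1.216
d' = 2.660 − (-1.216) = 3.876

d' = 3.88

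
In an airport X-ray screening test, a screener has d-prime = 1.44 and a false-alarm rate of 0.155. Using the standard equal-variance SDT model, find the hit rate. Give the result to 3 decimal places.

hit rate = 0.665

z(false-alarm rate) = z(0.155) = -1.0152
z(H) = z(FA) + d' = -1.0152 + 1.44 = 0.4248
hit rate = Φ(0.4248) = 0.6645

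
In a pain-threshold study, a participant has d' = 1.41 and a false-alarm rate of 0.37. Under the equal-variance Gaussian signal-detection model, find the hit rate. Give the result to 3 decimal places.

z(false-alarm rate) = z(0.37) = -0.3319
z(H) = z(FA) + d' = -0.3319 + 1.41 = 1.0781
hit rate = Φ(1.0781) = 0.8595

hit rate = 0.860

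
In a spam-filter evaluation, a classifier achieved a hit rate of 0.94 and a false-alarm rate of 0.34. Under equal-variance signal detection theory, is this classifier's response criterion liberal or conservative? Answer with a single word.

z(H) = 1.555, z(FA) = -0.412
c = −½·(z(H) + z(FA)) = -0.5715
c < 0 → liberal criterion (biased toward responding “yes”).

liberal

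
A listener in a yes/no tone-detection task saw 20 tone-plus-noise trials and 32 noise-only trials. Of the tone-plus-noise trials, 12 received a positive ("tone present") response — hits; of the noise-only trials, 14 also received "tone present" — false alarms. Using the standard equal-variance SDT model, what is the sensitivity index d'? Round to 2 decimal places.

H = 12/20 = 0.6000
FA = 14/32 = 0.4375
Φ⁻¹(H) = Φ⁻¹(0.6000) = 0.253
Φ⁻¹(FA) = Φ⁻¹(0.4375) = -0.157
d' = z(H) − z(FA) = 0.253 − (-0.157) = 0.410

d' = 0.41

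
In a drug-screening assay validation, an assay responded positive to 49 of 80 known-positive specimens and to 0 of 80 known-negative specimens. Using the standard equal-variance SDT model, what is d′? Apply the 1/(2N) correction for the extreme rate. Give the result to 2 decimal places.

The false-alarm rate is 0/80 = 0, so apply the 1/(2N) correction: FA → 1/(2·80) = 0.00625.
z(H) = z(0.61250) = 0.286
z(FA) = z(0.00625) = -2.498
d' = 0.286 − (-2.498) = 2.784

d′ = 2.78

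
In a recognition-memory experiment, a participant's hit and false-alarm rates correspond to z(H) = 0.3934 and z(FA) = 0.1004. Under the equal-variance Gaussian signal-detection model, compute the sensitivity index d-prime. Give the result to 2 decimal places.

d' = z(H) − z(FA) = 0.3934 − 0.1004 = 0.2930

d-prime = 0.29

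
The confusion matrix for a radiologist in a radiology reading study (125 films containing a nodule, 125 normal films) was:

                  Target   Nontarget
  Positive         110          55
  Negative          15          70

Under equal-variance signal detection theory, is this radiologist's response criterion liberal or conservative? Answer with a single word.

liberal

z(H) = 1.175, z(FA) = -0.151
c = −½·(z(H) + z(FA)) = -0.512
c < 0 → liberal criterion (biased toward responding “yes”).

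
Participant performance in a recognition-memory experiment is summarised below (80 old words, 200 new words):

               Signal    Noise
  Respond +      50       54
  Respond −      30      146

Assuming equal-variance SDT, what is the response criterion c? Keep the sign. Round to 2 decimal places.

H = 50/80 = 0.6250
FA = 54/200 = 0.2700
z(H) = 0.319
z(FA) = -0.613
c = −½·[z(H) + z(FA)] = −0.5 × (0.319 + (-0.613)) = 0.147
c > 0: the participant has a conservative response bias.

c = 0.15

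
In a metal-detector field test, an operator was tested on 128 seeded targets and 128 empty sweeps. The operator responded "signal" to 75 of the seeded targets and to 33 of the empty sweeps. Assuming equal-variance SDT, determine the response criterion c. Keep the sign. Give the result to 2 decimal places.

H = 75/128 = 0.5859
FA = 33/128 = 0.2578
Φ⁻¹(0.5859) = 0.2170, Φ⁻¹(0.2578) = -0.6501
c = −½·[z(H) + z(FA)] = −0.5 × (0.2170 + (-0.6501)) = 0.21655

c = 0.22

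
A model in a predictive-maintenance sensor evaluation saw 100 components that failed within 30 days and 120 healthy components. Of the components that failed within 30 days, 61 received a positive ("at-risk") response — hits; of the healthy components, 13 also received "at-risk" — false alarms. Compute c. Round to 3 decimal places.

H = 61/100 = 0.6100
FA = 13/120 = 0.1083
Φ⁻¹(H) = 0.2793
Φ⁻¹(FA) = -1.2356
c = −½·[z(H) + z(FA)] = −0.5 × (0.2793 + (-1.2356)) = 0.47815
c > 0: the model has a conservative response bias.

c = 0.478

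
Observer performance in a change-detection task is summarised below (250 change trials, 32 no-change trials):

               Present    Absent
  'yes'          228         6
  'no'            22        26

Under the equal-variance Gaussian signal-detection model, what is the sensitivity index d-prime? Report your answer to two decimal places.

H = 228/250 = 0.9120
FA = 6/32 = 0.1875
Φ⁻¹(H) = 1.353
Φ⁻¹(FA) = -0.887
d' = z(H) − z(FA) = 1.353 − (-0.887) = 2.240

d-prime = 2.24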